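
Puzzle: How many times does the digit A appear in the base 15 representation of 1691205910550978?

1691205910550978 in base 15 is D07C23089A9D8.
The digit A appears 1 time.

1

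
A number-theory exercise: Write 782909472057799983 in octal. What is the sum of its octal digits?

64

782909472057799983 in base 8 is 53353500211522632457.
Digit sum: 5+3+3+5+3+5+0+0+2+1+1+5+2+2+6+3+2+4+5+7 = 64.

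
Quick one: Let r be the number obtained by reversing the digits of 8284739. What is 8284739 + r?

17659567

Reverse of 8284739 is 9374828.
8284739 + 9374828 = 17659567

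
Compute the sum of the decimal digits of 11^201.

917

11^201 = 208895804106508006633400251034952797464441546401086563293997660171413891078478805482572827325266130139494699857622411494443794552046965043220065025865740686259501135512310345199758585463887805591439387657812011
Sum of its 210 digits: 917.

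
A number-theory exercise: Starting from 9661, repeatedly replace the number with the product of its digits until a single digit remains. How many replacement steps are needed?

9661 → 324 → 24 → 8 (3 steps)

3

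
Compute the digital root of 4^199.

4

The digital root of n equals n mod 9 (or 9 when 9 | n), so we need 4^199 mod 9.
4^199 ≡ 4 (mod 9), so the digital root is 4.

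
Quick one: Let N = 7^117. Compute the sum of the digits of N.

397

7^117 = 752437932913554740664483432691464675311052887102331043473121278209702196610254919135920249842407207
Sum of its 99 digits: 397.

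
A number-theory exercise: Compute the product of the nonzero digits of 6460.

144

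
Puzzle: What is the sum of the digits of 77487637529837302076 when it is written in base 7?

77487637529837302076 in base 7 is 255505511535126526425401.
Digit sum: 2+5+5+5+0+5+5+1+1+5+3+5+1+2+6+5+2+6+4+2+5+4+0+1 = 80.

80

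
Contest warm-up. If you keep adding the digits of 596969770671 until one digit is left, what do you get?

9

5+9+6+9+6+9+7+7+0+6+7+1 = 72
7+2 = 9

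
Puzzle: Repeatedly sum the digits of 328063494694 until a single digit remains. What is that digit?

3+2+8+0+6+3+4+9+4+6+9+4 = 58
5+8 = 13
1+3 = 4
(Equivalently, 328063494694 mod 9 = 4.)

4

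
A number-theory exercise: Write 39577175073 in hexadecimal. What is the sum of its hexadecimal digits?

63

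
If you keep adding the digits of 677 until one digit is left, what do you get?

6+7+7 = 20
2+0 = 2

2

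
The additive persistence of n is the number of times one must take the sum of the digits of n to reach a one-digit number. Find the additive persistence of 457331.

2

457331 → 23 → 5 (2 steps)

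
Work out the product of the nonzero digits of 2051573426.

2×5×1×5×7×3×4×2×6 = 50400

50400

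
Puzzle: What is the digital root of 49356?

4+9+3+5+6 = 27
2+7 = 9

9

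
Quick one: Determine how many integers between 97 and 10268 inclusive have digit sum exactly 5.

The integers in [97, 10268] that have digit sum exactly 5: 104, 113, 122, 131, 140, 203, …, 10211, 10220.
62 qualify.

62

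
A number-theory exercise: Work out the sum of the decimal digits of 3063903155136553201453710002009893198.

130

3+0+6+3+9+0+3+1+5+5+1+3+6+5+5+3+2+0+1+4+5+3+7+1+0+0+0+2+0+0+9+8+9+3+1+9+8 = 130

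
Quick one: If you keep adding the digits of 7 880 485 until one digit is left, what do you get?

4

7+8+8+0+4+8+5 = 40
4+0 = 4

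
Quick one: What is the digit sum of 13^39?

199

13^39 = 27783742160348572763840067510872319734178277
Sum of its 44 digits: 199.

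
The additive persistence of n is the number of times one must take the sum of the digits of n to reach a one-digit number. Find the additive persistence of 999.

999 → 27 → 9 (2 steps)

2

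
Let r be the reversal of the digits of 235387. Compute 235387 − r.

-548145

Reverse of 235387 is 783532.
235387 − 783532 = -548145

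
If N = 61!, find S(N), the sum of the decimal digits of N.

61! = 507580213877224798800856812176625227226004528988036003099405939480985600000000000000
Sum of its 84 digits: 315.

315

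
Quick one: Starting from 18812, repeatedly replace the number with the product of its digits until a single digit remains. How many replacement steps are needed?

18812 → 128 → 16 → 6 (3 steps)

3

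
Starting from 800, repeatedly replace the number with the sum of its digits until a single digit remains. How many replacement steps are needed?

800 → 8 (1 step)

1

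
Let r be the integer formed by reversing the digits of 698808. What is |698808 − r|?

110088

Reverse of 698808 is 808896.
|698808 − 808896| = 110088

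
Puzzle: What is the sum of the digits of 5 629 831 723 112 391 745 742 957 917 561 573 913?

5+6+2+9+8+3+1+7+2+3+1+1+2+3+9+1+7+4+5+7+4+2+9+5+7+9+1+7+5+6+1+5+7+3+9+1+3 = 170

170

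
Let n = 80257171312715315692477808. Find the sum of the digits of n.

8+0+2+5+7+1+7+1+3+1+2+7+1+5+3+1+5+6+9+2+4+7+7+8+0+8 = 110

110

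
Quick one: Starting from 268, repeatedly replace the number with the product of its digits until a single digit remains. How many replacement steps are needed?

268 → 96 → 54 → 20 → 0 (4 steps)

4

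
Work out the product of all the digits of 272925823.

120960

2×7×2×9×2×5×8×2×3 = 120960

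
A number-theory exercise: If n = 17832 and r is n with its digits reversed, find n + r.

Reverse of 17832 is 23871.
17832 + 23871 = 41703

41703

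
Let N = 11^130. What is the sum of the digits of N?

628

11^130 = 2404634482291387436999035112467943821264376750252588937017049629550269007496589852703863870743390179184382737155521565532657390324999801
Sum of its 136 digits: 628.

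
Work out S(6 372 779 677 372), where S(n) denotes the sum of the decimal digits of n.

73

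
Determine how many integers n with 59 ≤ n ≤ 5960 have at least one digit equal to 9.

The integers in [59, 5960] that have at least one digit equal to 9: 59, 69, 79, 89, 90, 91, …, 5959, 5960.
1582 qualify.

1582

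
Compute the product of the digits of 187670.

0

1×8×7×6×7×0 = 0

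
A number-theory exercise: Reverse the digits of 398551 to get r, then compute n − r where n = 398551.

242658

Reverse of 398551 is 155893.
398551 − 155893 = 242658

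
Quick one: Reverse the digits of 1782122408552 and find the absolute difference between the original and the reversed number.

Reverse of 1782122408552 is 2558042212871.
|1782122408552 − 2558042212871| = 775919804319

775919804319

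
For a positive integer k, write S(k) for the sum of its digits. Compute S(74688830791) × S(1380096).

1647

S(74688830791) = 7+4+6+8+8+8+3+0+7+9+1 = 61.
S(1380096) = 1+3+8+0+0+9+6 = 27.
61 · 27 = 1647.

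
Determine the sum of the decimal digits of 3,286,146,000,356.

3+2+8+6+1+4+6+0+0+0+3+5+6 = 44

44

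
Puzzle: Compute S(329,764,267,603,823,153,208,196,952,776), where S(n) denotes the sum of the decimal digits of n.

139

3+2+9+7+6+4+2+6+7+6+0+3+8+2+3+1+5+3+2+0+8+1+9+6+9+5+2+7+7+6 = 139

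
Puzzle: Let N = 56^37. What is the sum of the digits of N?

272

56^37 = 48190008092229429825977551195660177926330917381340104005240487936
Sum of its 65 digits: 272.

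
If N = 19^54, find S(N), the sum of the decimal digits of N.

19^54 = 1129001324578697586834677702350194330797437762674602085830056130299321
Sum of its 70 digits: 298.

298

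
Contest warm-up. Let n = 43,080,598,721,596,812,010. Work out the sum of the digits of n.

79

4+3+0+8+0+5+9+8+7+2+1+5+9+6+8+1+2+0+1+0 = 79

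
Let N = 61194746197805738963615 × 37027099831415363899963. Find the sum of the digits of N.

61194746197805738963615 × 37027099831415363899963 = 2265863976624278858188465639218055272156846245
Sum of its 46 digits: 227.

227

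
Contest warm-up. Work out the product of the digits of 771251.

7×7×1×2×5×1 = 490

490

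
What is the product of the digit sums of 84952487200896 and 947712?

2160

S(84952487200896) = 8+4+9+5+2+4+8+7+2+0+0+8+9+6 = 72.
S(947712) = 9+4+7+7+1+2 = 30.
72 · 30 = 2160.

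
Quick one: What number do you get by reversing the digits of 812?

Reversing 812 gives 218.

218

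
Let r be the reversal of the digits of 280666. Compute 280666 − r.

-385416

Reverse of 280666 is 666082.
280666 − 666082 = -385416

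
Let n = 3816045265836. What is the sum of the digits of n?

3+8+1+6+0+4+5+2+6+5+8+3+6 = 57

57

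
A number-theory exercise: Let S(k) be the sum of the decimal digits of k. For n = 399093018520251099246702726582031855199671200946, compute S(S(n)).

4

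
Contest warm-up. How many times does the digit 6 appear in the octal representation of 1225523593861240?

3

1225523593861240 in base 8 is 42651556236354170.
The digit 6 appears 3 times.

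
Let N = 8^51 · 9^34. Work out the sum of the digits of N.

333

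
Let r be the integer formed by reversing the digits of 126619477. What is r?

774916621

Reversing 126619477 gives 774916621.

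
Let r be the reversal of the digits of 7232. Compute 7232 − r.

Reverse of 7232 is 2327.
7232 − 2327 = 4905

4905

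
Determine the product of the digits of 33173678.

63504

3×3×1×7×3×6×7×8 = 63504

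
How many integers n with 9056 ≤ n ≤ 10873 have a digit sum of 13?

79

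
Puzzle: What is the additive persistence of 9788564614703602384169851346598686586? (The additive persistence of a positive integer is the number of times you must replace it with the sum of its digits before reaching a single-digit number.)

9788564614703602384169851346598686586 → 195 → 15 → 6 (3 steps)

3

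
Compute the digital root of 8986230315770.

8+9+8+6+2+3+0+3+1+5+7+7+0 = 59
5+9 = 14
1+4 = 5

5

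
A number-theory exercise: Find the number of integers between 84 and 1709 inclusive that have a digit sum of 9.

The integers in [84, 1709] that have a digit sum of 9: 90, 108, 117, 126, 135, 144, …, 1620, 1701.
89 qualify.

89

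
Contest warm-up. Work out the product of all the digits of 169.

1×6×9 = 54

54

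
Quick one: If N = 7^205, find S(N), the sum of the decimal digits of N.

754

7^205 = 175832116162120401040542645775805187180581101962711117122782004392378358773099575665572048608781681593275547627380545902323479872036290117099249726971180296497651725008856807
Sum of its 174 digits: 754.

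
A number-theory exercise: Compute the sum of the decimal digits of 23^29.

173

23^29 = 3091058643093537522799545838540043339063
Sum of its 40 digits: 173.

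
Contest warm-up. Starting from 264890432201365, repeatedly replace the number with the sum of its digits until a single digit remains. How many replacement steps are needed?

3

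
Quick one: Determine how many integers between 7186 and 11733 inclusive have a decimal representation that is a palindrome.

46

The integers in [7186, 11733] that have a decimal representation that is a palindrome: 7227, 7337, 7447, 7557, 7667, 7777, …, 11611, 11711.
46 qualify.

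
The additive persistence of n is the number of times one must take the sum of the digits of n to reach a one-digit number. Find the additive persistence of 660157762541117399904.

660157762541117399904 → 93 → 12 → 3 (3 steps)

3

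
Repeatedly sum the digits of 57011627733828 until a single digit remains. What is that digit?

6

5+7+0+1+1+6+2+7+7+3+3+8+2+8 = 60
6+0 = 6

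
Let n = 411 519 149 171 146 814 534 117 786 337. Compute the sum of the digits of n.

123

4+1+1+5+1+9+1+4+9+1+7+1+1+4+6+8+1+4+5+3+4+1+1+7+7+8+6+3+3+7 = 123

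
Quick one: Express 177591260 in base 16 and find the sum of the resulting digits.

177591260 in base 16 is A95D3DC.
Digit sum: 10+9+5+13+3+13+12 = 65.

65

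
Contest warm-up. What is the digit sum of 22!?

22! = 1124000727777607680000
Sum of its 22 digits: 72.

72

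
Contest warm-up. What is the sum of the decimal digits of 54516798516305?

65

5+4+5+1+6+7+9+8+5+1+6+3+0+5 = 65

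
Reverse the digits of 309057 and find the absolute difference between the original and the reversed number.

441846

Reverse of 309057 is 750903.
|309057 − 750903| = 441846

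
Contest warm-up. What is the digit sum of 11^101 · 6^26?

540

11^101 · 6^26 = 258579273512967410690015030729718441148800369503169459823930761213247626288095096401666432373924325739485317180279362280226816
Sum of its 126 digits: 540.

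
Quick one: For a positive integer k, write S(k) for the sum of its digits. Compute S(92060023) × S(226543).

484

S(92060023) = 9+2+0+6+0+0+2+3 = 22.
S(226543) = 2+2+6+5+4+3 = 22.
22 · 22 = 484.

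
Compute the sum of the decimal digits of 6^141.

549

6^141 = 52399398790572620757964850071485835892981764632281000292535663884918080594519908885032829799212931436779667456
Sum of its 110 digits: 549.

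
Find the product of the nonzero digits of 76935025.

7×6×9×3×5×2×5 = 56700

56700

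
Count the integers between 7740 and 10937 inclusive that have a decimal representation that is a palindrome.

The integers in [7740, 10937] that have a decimal representation that is a palindrome: 7777, 7887, 7997, 8008, 8118, 8228, …, 10801, 10901.
33 qualify.

33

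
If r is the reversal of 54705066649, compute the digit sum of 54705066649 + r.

50

Reversal of 54705066649 is 94666050745; 54705066649 + 94666050745 = 149371117394.
Digit sum of 149371117394: 1+4+9+3+7+1+1+1+7+3+9+4 = 50.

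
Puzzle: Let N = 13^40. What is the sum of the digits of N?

13^40 = 361188648084531445929920877641340156544317601
Sum of its 45 digits: 193.

193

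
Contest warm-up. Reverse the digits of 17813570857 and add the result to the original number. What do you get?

Reverse of 17813570857 is 75807531871.
17813570857 + 75807531871 = 93621102728

93621102728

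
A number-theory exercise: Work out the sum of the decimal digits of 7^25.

97

7^25 = 1341068619663964900807
Sum of its 22 digits: 97.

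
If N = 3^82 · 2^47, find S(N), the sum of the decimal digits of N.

3^82 · 2^47 = 187220190676645549338182003191316056071614375921713152
Sum of its 54 digits: 207.

207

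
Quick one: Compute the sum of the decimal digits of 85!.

414

85! = 281710411438055027694947944226061159480056634330574206405101912752560026159795933451040286452340924018275123200000000000000000000
Sum of its 129 digits: 414.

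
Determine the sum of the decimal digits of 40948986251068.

70

4+0+9+4+8+9+8+6+2+5+1+0+6+8 = 70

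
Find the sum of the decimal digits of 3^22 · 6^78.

3^22 · 6^78 = 155763297915475584530041281499399619230543067568052976499336234657644544
Sum of its 72 digits: 342.

342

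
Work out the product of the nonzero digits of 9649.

1944

9×6×4×9 = 1944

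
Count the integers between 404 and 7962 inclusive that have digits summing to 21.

443

The integers in [404, 7962] that have digits summing to 21: 489, 498, 579, 588, 597, 669, …, 7941, 7950.
443 qualify.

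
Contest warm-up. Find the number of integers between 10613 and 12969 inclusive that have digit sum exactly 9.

68

The integers in [10613, 12969] that have digit sum exactly 9: 10620, 10701, 10710, 10800, 11007, 11016, …, 12510, 12600.
68 qualify.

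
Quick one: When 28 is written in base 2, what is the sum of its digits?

3

28 in base 2 is 11100.
Digit sum: 1+1+1+0+0 = 3.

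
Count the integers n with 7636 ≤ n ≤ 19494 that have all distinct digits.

4006

The integers in [7636, 19494] that have all distinct digits: 7638, 7639, 7640, 7641, 7642, 7643, …, 19486, 19487.
4006 qualify.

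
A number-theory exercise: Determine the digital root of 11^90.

1

The digital root of n equals n mod 9 (or 9 when 9 | n), so we need 11^90 mod 9.
11^90 ≡ 1 (mod 9), so the digital root is 1.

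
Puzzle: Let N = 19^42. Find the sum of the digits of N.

217

19^42 = 510095203738582479622335815880298130716653502143703561
Sum of its 54 digits: 217.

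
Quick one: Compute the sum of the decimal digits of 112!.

112! = 197450685722107402353682037275992488341277868034975337796656295094902858969771811440894224355027779366597957338237853638272334919686385621811850780464277094400000000000000000000000000
Sum of its 183 digits: 765.

765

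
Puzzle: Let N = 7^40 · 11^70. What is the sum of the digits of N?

7^40 · 11^70 = 50281654742110428597064954186353904680587485238036770571000784664427972375413891223947561512181620062356201
Sum of its 107 digits: 445.

445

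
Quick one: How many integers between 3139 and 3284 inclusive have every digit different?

87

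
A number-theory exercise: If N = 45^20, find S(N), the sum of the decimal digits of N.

45^20 = 1159445329576199417209625244140625
Sum of its 34 digits: 144.

144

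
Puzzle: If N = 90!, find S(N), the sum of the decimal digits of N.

90! = 1485715964481761497309522733620825737885569961284688766942216863704985393094065876545992131370884059645617234469978112000000000000000000000
Sum of its 139 digits: 585.

585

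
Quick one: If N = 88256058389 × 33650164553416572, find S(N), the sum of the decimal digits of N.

141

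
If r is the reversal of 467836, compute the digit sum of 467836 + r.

Reversal of 467836 is 638764; 467836 + 638764 = 1106600.
Digit sum of 1106600: 1+1+0+6+6+0+0 = 14.

14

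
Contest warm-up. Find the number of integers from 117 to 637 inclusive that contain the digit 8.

The integers in [117, 637] that contain the digit 8: 118, 128, 138, 148, 158, 168, …, 618, 628.
97 qualify.

97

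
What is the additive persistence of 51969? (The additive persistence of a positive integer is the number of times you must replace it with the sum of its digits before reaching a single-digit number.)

2

51969 → 30 → 3 (2 steps)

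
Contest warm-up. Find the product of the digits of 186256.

1×8×6×2×5×6 = 2880

2880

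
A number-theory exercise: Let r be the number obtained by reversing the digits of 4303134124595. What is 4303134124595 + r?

10257348437629

Reverse of 4303134124595 is 5954214313034.
4303134124595 + 5954214313034 = 10257348437629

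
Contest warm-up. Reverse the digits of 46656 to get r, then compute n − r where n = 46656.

-19008

Reverse of 46656 is 65664.
46656 − 65664 = -19008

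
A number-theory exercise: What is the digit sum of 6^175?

603

6^175 = 15013046064207700440850486470079202884937002535472284172296769084212558761610464838598137095374018566479537904887349601354843846529253376
Sum of its 137 digits: 603.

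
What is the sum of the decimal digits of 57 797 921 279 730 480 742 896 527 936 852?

5+7+7+9+7+9+2+1+2+7+9+7+3+0+4+8+0+7+4+2+8+9+6+5+2+7+9+3+6+8+5+2 = 170

170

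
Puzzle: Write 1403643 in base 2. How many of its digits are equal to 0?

7

1403643 in base 2 is 101010110101011111011.
The digit 0 appears 7 times.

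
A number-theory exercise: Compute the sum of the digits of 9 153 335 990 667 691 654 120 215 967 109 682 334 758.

186

9+1+5+3+3+3+5+9+9+0+6+6+7+6+9+1+6+5+4+1+2+0+2+1+5+9+6+7+1+0+9+6+8+2+3+3+4+7+5+8 = 186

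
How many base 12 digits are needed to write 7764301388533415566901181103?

26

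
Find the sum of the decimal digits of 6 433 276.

6+4+3+3+2+7+6 = 31

31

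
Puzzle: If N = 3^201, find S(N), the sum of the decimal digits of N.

441

3^201 = 796841966627624308016343966107338880487700357960183487923724885217277472703906548983154097132003
Sum of its 96 digits: 441.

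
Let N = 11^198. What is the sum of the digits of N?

11^198 = 156946509471456053067919046607778209965771259504948582489855492239980383980825548822368765834159376513519684340813231776441618746842197628264511664812727788324193189716236172201170988327488959873357917098281
Sum of its 207 digits: 1009.

1009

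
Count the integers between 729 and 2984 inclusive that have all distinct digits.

1198

The integers in [729, 2984] that have all distinct digits: 729, 730, 731, 732, 734, 735, …, 2983, 2984.
1198 qualify.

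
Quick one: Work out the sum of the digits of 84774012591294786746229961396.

148

8+4+7+7+4+0+1+2+5+9+1+2+9+4+7+8+6+7+4+6+2+2+9+9+6+1+3+9+6 = 148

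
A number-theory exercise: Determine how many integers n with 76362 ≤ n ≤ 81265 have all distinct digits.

The integers in [76362, 81265] that have all distinct digits: 76380, 76381, 76382, 76384, 76385, 76389, …, 81264, 81265.
1258 qualify.

1258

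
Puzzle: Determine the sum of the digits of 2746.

2+7+4+6 = 19

19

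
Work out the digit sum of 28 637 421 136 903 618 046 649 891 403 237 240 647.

2+8+6+3+7+4+2+1+1+3+6+9+0+3+6+1+8+0+4+6+6+4+9+8+9+1+4+0+3+2+3+7+2+4+0+6+4+7 = 159

159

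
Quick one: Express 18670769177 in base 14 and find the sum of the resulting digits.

18670769177 in base 14 is C9195625B.
Digit sum: 12+9+1+9+5+6+2+5+11 = 60.

60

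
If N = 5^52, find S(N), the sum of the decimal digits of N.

130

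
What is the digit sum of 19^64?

19^64 = 6921981926137087576636956665404142898527372227760574567236831247644037253481253121
Sum of its 82 digits: 370.

370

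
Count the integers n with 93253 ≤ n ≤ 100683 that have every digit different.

1912

The integers in [93253, 100683] that have every digit different: 93254, 93256, 93257, 93258, 93260, 93261, …, 98764, 98765.
1912 qualify.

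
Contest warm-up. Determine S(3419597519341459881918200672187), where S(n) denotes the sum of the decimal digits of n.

3+4+1+9+5+9+7+5+1+9+3+4+1+4+5+9+8+8+1+9+1+8+2+0+0+6+7+2+1+8+7 = 147

147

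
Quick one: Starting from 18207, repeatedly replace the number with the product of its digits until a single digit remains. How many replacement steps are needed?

18207 → 0 (1 step)

1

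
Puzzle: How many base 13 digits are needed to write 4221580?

6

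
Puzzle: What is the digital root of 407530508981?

5

4+0+7+5+3+0+5+0+8+9+8+1 = 50
5+0 = 5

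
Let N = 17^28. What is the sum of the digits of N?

145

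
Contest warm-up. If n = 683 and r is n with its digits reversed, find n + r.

Reverse of 683 is 386.
683 + 386 = 1069

1069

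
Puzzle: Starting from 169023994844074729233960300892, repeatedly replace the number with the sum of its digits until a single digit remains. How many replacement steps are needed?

169023994844074729233960300892 → 133 → 7 (2 steps)

2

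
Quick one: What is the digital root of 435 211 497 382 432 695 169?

4

4+3+5+2+1+1+4+9+7+3+8+2+4+3+2+6+9+5+1+6+9 = 94
9+4 = 13
1+3 = 4
(Equivalently, 435 211 497 382 432 695 169 mod 9 = 4.)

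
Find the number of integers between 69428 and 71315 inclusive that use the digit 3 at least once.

455

The integers in [69428, 71315] that use the digit 3 at least once: 69430, 69431, 69432, 69433, 69434, 69435, …, 71314, 71315.
455 qualify.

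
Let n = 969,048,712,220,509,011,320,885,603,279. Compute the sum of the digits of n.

9+6+9+0+4+8+7+1+2+2+2+0+5+0+9+0+1+1+3+2+0+8+8+5+6+0+3+2+7+9 = 119

119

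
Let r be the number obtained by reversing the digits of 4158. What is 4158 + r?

12672

Reverse of 4158 is 8514.
4158 + 8514 = 12672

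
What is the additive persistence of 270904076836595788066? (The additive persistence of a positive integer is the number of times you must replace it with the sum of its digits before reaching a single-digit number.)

2

270904076836595788066 → 106 → 7 (2 steps)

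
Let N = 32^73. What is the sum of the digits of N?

32^73 = 75153362648762663292463379097258784876021841565066235862633311089030688803667470190838367948312598497021919232
Sum of its 110 digits: 509.

509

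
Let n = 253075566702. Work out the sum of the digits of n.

2+5+3+0+7+5+5+6+6+7+0+2 = 48

48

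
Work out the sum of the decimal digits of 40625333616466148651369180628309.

4+0+6+2+5+3+3+3+6+1+6+4+6+6+1+4+8+6+5+1+3+6+9+1+8+0+6+2+8+3+0+9 = 135

135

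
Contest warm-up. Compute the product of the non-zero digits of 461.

24

4×6×1 = 24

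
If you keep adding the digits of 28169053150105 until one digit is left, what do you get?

1

2+8+1+6+9+0+5+3+1+5+0+1+0+5 = 46
4+6 = 10
1+0 = 1
(Equivalently, 28169053150105 mod 9 = 1.)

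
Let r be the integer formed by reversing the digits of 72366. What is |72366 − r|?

Reverse of 72366 is 66327.
|72366 − 66327| = 6039

6039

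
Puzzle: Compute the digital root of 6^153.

9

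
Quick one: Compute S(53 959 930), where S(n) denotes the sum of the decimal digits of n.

5+3+9+5+9+9+3+0 = 43

43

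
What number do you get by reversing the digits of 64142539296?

Reversing 64142539296 gives 69293524146.

69293524146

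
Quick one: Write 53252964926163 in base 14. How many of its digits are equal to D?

1

53252964926163 in base 14 is D216589C8B99.
The digit D appears 1 time.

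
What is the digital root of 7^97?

The digital root of n equals n mod 9 (or 9 when 9 | n), so we need 7^97 mod 9.
7^97 ≡ 7 (mod 9), so the digital root is 7.

7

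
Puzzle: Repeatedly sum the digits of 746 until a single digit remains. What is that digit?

8

7+4+6 = 17
1+7 = 8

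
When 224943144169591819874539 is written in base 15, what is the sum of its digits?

119

224943144169591819874539 in base 15 is A2313408ECC9870C0644.
Digit sum: 10+2+3+1+3+4+0+8+14+12+12+9+8+7+0+12+0+6+4+4 = 119.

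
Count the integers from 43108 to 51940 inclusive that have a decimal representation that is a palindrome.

The integers in [43108, 51940] that have a decimal representation that is a palindrome: 43134, 43234, 43334, 43434, 43534, 43634, …, 51815, 51915.
89 qualify.

89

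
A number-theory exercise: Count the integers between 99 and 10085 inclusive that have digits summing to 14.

The integers in [99, 10085] that have digits summing to 14: 149, 158, 167, 176, 185, 194, …, 10076, 10085.
540 qualify.

540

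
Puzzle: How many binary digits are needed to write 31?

31 in base 2 is 11111, which has 5 digits.

5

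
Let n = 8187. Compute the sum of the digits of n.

24

8+1+8+7 = 24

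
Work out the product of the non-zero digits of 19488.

2304

1×9×4×8×8 = 2304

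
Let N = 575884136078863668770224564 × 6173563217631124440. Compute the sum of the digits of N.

575884136078863668770224564 × 6173563217631124440 = 3555257120113749909565186621929215854628744160
Sum of its 46 digits: 201.

201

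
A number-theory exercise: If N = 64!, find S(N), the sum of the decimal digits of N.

64! = 126886932185884164103433389335161480802865516174545192198801894375214704230400000000000000
Sum of its 90 digits: 324.

324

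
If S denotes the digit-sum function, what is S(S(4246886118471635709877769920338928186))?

13

First digit sum: 193.
1+9+3 = 13.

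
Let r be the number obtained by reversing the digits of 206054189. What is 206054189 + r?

1187504791

Reverse of 206054189 is 981450602.
206054189 + 981450602 = 1187504791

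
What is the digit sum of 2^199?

254

2^199 = 803469022129495137770981046170581301261101496891396417650688
Sum of its 60 digits: 254.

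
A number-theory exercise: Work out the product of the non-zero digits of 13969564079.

11022480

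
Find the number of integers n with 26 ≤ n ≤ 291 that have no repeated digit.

205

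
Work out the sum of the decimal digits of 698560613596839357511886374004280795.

177

6+9+8+5+6+0+6+1+3+5+9+6+8+3+9+3+5+7+5+1+1+8+8+6+3+7+4+0+0+4+2+8+0+7+9+5 = 177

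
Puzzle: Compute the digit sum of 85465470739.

58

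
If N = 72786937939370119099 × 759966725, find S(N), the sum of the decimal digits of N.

146

72786937939370119099 × 759966725 = 55315650848561357974526980775
Sum of its 29 digits: 146.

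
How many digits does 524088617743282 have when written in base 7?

524088617743282 in base 7 is 215251103341413334, which has 18 digits.

18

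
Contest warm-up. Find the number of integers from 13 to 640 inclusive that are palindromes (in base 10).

62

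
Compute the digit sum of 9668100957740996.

9+6+6+8+1+0+0+9+5+7+7+4+0+9+9+6 = 86

86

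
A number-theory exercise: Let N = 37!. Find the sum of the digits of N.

153

37! = 13763753091226345046315979581580902400000000
Sum of its 44 digits: 153.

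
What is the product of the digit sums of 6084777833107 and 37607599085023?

S(6084777833107) = 6+0+8+4+7+7+7+8+3+3+1+0+7 = 61.
S(37607599085023) = 3+7+6+0+7+5+9+9+0+8+5+0+2+3 = 64.
61 · 64 = 3904.

3904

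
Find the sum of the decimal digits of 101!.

639

101! = 9425947759838359420851623124482936749562312794702543768327889353416977599316221476503087861591808346911623490003549599583369706302603264000000000000000000000000
Sum of its 160 digits: 639.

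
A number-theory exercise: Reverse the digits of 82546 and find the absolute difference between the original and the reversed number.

Reverse of 82546 is 64528.
|82546 − 64528| = 18018

18018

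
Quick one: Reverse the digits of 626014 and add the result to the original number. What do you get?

1036640

Reverse of 626014 is 410626.
626014 + 410626 = 1036640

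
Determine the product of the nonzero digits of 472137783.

4×7×2×1×3×7×7×8×3 = 197568

197568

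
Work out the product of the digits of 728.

7×2×8 = 112

112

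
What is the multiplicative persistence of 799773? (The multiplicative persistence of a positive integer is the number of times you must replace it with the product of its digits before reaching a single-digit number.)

799773 → 83349 → 2592 → 180 → 0 (4 steps)

4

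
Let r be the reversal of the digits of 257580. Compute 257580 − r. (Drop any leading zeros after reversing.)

171828

Reverse of 257580 is 85752.
257580 − 85752 = 171828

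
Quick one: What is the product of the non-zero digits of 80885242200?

81920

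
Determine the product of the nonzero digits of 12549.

360

1×2×5×4×9 = 360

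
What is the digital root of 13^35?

7

The digital root of n equals n mod 9 (or 9 when 9 | n), so we need 13^35 mod 9.
13^35 ≡ 7 (mod 9), so the digital root is 7.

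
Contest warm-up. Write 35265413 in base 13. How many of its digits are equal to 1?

35265413 in base 13 is 73C9811.
The digit 1 appears 2 times.

2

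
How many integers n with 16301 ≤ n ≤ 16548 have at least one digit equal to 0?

51

The integers in [16301, 16548] that have at least one digit equal to 0: 16301, 16302, 16303, 16304, 16305, 16306, …, 16530, 16540.
51 qualify.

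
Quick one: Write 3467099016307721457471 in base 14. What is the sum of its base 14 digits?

3467099016307721457471 in base 14 is 819C9A89C15657A406B.
Digit sum: 8+1+9+12+9+10+8+9+12+1+5+6+5+7+10+4+0+6+11 = 133.

133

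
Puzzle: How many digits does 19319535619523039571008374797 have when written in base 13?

26

19319535619523039571008374797 in base 13 is 29791411C91504528A76C611B7, which has 26 digits.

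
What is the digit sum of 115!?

115! = 292509369349301569068815180481773552003419272043053514672100535242441942363589054622883930786268803187059211939585703515345785120071002251720730101703194015956992000000000000000000000000000
Sum of its 189 digits: 648.

648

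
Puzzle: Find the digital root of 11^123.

8

The digital root of n equals n mod 9 (or 9 when 9 | n), so we need 11^123 mod 9.
11^123 ≡ 8 (mod 9), so the digital root is 8.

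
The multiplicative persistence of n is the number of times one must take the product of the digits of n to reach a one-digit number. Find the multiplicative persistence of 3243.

3

3243 → 72 → 14 → 4 (3 steps)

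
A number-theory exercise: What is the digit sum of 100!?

100! = 93326215443944152681699238856266700490715968264381621468592963895217599993229915608941463976156518286253697920827223758251185210916864000000000000000000000000
Sum of its 158 digits: 648.

648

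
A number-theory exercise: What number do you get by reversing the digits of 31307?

70313

Reversing 31307 gives 70313.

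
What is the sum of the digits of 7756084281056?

59

7+7+5+6+0+8+4+2+8+1+0+5+6 = 59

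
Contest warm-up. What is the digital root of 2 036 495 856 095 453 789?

2+0+3+6+4+9+5+8+5+6+0+9+5+4+5+3+7+8+9 = 98
9+8 = 17
1+7 = 8

8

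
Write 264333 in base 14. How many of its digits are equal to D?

1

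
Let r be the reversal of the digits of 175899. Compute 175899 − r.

-822672

Reverse of 175899 is 998571.
175899 − 998571 = -822672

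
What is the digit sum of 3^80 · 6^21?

3^80 · 6^21 = 3242474995074537080717329593630696549869310581938323456
Sum of its 55 digits: 261.

261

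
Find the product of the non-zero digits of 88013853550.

576000

8×8×1×3×8×5×3×5×5 = 576000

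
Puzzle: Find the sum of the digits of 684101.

20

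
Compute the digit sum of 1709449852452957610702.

1+7+0+9+4+4+9+8+5+2+4+5+2+9+5+7+6+1+0+7+0+2 = 97

97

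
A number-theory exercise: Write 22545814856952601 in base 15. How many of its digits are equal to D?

1

22545814856952601 in base 15 is B8B7D5B6B82101.
The digit D appears 1 time.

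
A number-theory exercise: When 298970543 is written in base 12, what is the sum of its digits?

298970543 in base 12 is 8415B43B.
Digit sum: 8+4+1+5+11+4+3+11 = 47.

47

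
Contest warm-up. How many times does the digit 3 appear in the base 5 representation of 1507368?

1507368 in base 5 is 341213433.
The digit 3 appears 4 times.

4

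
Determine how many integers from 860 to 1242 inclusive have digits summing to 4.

9

The integers in [860, 1242] that have digits summing to 4: 1003, 1012, 1021, 1030, 1102, 1111, 1120, 1201, 1210.
9 qualify.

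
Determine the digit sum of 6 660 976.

6+6+6+0+9+7+6 = 40

40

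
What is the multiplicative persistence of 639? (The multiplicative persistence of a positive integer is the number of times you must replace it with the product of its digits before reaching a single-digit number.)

639 → 162 → 12 → 2 (3 steps)

3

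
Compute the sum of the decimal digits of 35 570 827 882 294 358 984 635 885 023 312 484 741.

3+5+5+7+0+8+2+7+8+8+2+2+9+4+3+5+8+9+8+4+6+3+5+8+8+5+0+2+3+3+1+2+4+8+4+7+4+1 = 181

181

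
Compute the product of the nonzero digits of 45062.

4×5×6×2 = 240

240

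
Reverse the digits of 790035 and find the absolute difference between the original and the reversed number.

Reverse of 790035 is 530097.
|790035 − 530097| = 259938

259938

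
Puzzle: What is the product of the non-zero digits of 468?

192

4×6×8 = 192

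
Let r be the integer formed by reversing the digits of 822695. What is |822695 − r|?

226467

Reverse of 822695 is 596228.
|822695 − 596228| = 226467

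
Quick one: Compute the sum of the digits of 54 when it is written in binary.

4

54 in base 2 is 110110.
Digit sum: 1+1+0+1+1+0 = 4.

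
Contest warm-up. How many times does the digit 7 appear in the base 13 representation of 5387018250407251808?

1

5387018250407251808 in base 13 is 8132366C37A02368C.
The digit 7 appears 1 time.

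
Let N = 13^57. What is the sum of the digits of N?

13^57 = 3124432031290254610011894949223517352998211575328796815860858733
Sum of its 64 digits: 271.

271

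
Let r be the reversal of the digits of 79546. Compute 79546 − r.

Reverse of 79546 is 64597.
79546 − 64597 = 14949

14949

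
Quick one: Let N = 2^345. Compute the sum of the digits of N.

521

2^345 = 71671831749689734737838152978190216899892655911508785116799651230841339877765150252188079784691427704832
Sum of its 104 digits: 521.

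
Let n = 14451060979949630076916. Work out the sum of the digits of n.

1+4+4+5+1+0+6+0+9+7+9+9+4+9+6+3+0+0+7+6+9+1+6 = 106

106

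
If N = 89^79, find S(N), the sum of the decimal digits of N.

89^79 = 10041775896567867051150191826072148600847946887931310379010988412731970141804844252682280796243428431264519744965187858297632233411857019727487141621532009
Sum of its 155 digits: 674.

674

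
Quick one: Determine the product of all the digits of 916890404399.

9×1×6×8×9×0×4×0×4×3×9×9 = 0

0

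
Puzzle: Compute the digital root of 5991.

6

5+9+9+1 = 24
2+4 = 6
(Equivalently, 5991 mod 9 = 6.)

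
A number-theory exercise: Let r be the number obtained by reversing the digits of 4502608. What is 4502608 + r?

12564662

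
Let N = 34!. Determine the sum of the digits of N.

34! = 295232799039604140847618609643520000000
Sum of its 39 digits: 144.

144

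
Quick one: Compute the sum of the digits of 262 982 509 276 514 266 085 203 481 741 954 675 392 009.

2+6+2+9+8+2+5+0+9+2+7+6+5+1+4+2+6+6+0+8+5+2+0+3+4+8+1+7+4+1+9+5+4+6+7+5+3+9+2+0+0+9 = 184

184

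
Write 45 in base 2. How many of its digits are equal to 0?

2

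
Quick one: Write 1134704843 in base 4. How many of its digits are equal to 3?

1134704843 in base 4 is 1003220203203023.
The digit 3 appears 4 times.

4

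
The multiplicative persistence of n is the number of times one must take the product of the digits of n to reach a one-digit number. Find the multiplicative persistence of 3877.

3877 → 1176 → 42 → 8 (3 steps)

3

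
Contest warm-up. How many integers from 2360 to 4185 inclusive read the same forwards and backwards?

18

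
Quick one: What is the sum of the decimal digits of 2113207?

2+1+1+3+2+0+7 = 16

16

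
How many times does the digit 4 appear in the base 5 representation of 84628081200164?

84628081200164 in base 5 is 42043021302241401124.
The digit 4 appears 5 times.

5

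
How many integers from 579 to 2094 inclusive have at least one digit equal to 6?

448

The integers in [579, 2094] that have at least one digit equal to 6: 586, 596, 600, 601, 602, 603, …, 2076, 2086.
448 qualify.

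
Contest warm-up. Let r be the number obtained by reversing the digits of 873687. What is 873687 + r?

1660065

Reverse of 873687 is 786378.
873687 + 786378 = 1660065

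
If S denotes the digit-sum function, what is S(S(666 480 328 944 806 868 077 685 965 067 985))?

First digit sum: 184.
1+8+4 = 13.

13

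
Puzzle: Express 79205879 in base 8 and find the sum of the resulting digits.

39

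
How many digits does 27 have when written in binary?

27 in base 2 is 11011, which has 5 digits.

5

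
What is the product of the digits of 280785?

2×8×0×7×8×5 = 0

0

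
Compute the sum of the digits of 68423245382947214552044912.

6+8+4+2+3+2+4+5+3+8+2+9+4+7+2+1+4+5+5+2+0+4+4+9+1+2 = 106

106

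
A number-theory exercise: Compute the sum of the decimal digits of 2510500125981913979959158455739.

147

2+5+1+0+5+0+0+1+2+5+9+8+1+9+1+3+9+7+9+9+5+9+1+5+8+4+5+5+7+3+9 = 147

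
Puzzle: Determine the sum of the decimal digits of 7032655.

28

7+0+3+2+6+5+5 = 28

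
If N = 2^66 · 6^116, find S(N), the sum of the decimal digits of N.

531

2^66 · 6^116 = 135995568963404415241782581885356939805179947599830957515258801009112280671238842713492087734873990391171907584
Sum of its 111 digits: 531.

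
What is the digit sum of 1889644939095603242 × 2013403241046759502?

1889644939095603242 × 2013403241046759502 = 3804617244802694032601838059985505484
Sum of its 37 digits: 161.

161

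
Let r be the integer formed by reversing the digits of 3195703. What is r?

3075913

Reversing 3195703 gives 3075913.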